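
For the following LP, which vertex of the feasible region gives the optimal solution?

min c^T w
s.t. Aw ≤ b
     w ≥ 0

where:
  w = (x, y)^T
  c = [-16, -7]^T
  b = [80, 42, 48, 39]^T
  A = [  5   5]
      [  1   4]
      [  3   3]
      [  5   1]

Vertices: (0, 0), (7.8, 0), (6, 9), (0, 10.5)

Evaluate the objective at each vertex of the feasible region:
  z(0, 0) = 0
  z(7.8, 0) = -124.8
  z(6, 9) = -159  ←
  z(0, 10.5) = -73.5
The minimum is at x = 6, y = 9.

(6, 9)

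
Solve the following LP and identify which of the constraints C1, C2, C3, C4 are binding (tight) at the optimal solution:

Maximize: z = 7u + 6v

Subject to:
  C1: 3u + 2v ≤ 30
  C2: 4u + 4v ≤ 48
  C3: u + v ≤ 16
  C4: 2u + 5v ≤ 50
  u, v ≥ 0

At u = 6, v = 6, compute slack b - a·x for each constraint:
  C1: 30 − 30 = 0  (binding)
  C2: 48 − 48 = 0  (binding)
  C3: 16 − 12 = 4  (slack)
  C4: 50 − 42 = 8  (slack)

Optimal: u = 6, v = 6
Binding: C1, C2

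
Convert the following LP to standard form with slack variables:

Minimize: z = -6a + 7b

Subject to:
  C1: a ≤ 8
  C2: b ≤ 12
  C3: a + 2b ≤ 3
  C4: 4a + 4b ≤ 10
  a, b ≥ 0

min z = -6a + 7b

s.t.
  a + s1 = 8
  b + s2 = 12
  a + 2b + s3 = 3
  4a + 4b + s4 = 10
  a, b, s1, s2, s3, s4 ≥ 0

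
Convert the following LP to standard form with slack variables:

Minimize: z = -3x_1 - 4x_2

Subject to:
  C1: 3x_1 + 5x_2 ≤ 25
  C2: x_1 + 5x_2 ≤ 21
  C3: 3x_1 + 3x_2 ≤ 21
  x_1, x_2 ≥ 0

min z = -3x_1 - 4x_2

s.t.
  3x_1 + 5x_2 + s1 = 25
  x_1 + 5x_2 + s2 = 21
  3x_1 + 3x_2 + s3 = 21
  x_1, x_2, s1, s2, s3 ≥ 0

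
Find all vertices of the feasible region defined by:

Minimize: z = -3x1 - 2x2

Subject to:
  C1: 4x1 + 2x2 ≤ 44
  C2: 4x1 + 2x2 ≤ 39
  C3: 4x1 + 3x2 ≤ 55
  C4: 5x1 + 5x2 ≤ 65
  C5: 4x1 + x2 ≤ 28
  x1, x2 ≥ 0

(0, 0), (7, 0), (5, 8), (0, 13)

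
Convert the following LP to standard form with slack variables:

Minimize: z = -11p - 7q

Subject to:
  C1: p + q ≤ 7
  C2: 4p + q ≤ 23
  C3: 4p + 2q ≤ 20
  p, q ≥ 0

min z = -11p - 7q

s.t.
  p + q + s1 = 7
  4p + q + s2 = 23
  4p + 2q + s3 = 20
  p, q, s1, s2, s3 ≥ 0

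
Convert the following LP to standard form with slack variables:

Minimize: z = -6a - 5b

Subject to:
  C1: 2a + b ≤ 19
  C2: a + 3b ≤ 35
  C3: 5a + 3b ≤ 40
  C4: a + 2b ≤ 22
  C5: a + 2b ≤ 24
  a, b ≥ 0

min z = -6a - 5b

s.t.
  2a + b + s1 = 19
  a + 3b + s2 = 35
  5a + 3b + s3 = 40
  a + 2b + s4 = 22
  a + 2b + s5 = 24
  a, b, s1, s2, s3, s4, s5 ≥ 0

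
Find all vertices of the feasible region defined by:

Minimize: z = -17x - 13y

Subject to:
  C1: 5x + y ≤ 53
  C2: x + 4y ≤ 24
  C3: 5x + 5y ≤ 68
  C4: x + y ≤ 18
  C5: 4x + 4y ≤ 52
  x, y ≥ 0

(0, 0), (10.6, 0), (10, 3), (9.333, 3.667), (0, 6)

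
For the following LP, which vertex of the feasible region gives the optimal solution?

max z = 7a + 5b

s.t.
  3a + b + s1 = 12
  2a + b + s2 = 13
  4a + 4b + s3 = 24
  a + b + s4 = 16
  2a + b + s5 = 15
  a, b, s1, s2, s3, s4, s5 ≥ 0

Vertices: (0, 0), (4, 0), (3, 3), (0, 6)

Evaluate the objective at each vertex of the feasible region:
  z(0, 0) = 0
  z(4, 0) = 28
  z(3, 3) = 36  ←
  z(0, 6) = 30
The maximum is at a = 3, b = 3.

(3, 3)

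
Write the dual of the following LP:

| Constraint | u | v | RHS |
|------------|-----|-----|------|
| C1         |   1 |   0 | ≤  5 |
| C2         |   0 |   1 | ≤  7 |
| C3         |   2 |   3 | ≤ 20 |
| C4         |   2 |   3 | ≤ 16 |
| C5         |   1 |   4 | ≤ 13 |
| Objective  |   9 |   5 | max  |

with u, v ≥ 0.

Primal max cᵀx s.t. Ax ≤ b, x ≥ 0  →  Dual min bᵀy s.t. Aᵀy ≥ c, y ≥ 0.

Minimize: z = 5y1 + 7y2 + 20y3 + 16y4 + 13y5

Subject to:
  y1 + 2y3 + 2y4 + y5 ≥ 9
  y2 + 3y3 + 3y4 + 4y5 ≥ 5
  y1, y2, y3, y4, y5 ≥ 0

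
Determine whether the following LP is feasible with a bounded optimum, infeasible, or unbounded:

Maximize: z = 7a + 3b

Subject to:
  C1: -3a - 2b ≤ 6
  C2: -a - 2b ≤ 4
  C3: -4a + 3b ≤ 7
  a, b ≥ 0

Unbounded (objective can increase without bound)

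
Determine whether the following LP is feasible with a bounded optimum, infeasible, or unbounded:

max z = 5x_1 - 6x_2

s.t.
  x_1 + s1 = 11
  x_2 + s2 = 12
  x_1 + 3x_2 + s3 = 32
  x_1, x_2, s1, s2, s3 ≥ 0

Feasible with a bounded optimal solution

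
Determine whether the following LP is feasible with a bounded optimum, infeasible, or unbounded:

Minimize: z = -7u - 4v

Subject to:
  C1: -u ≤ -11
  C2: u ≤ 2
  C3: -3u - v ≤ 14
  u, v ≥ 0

Infeasible (no feasible solution exists)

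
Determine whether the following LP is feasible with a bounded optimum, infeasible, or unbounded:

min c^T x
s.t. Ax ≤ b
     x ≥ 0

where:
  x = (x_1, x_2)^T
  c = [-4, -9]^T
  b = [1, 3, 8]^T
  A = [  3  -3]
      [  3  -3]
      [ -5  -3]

Unbounded (objective can decrease without bound)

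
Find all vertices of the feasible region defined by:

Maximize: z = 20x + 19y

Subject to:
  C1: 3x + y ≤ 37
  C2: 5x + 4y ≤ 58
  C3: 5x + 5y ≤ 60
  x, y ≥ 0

(0, 0), (11.6, 0), (10, 2), (0, 12)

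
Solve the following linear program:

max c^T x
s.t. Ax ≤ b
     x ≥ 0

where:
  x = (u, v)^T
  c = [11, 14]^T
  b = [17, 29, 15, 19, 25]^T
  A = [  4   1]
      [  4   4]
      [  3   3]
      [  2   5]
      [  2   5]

Evaluate the objective at each vertex of the feasible region:
  z(0, 0) = 0
  z(4.25, 0) = 46.75
  z(4, 1) = 58
  z(2, 3) = 64  ←
  z(0, 3.8) = 53.2
The maximum is at u = 2, v = 3.

u = 2, v = 3, z = 64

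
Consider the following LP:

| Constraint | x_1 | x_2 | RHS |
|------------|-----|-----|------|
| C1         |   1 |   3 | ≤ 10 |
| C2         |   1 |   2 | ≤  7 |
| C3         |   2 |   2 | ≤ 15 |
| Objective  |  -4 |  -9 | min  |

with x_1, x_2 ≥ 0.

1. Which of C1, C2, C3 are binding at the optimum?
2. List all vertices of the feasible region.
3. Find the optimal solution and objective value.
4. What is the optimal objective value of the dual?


1. C1, C2
2. (0, 0), (7, 0), (1, 3), (0, 3.333)
3. x_1 = 1, x_2 = 3, z = -31
4. -31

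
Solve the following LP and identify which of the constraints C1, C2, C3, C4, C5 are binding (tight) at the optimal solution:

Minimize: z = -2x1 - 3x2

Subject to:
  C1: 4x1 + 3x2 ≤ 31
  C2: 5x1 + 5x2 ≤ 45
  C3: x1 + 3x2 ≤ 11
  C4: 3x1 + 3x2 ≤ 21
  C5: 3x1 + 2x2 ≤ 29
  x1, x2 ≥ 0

At x1 = 5, x2 = 2, compute slack b - a·x for each constraint:
  C1: 31 − 26 = 5  (slack)
  C2: 45 − 35 = 10  (slack)
  C3: 11 − 11 = 0  (binding)
  C4: 21 − 21 = 0  (binding)
  C5: 29 − 19 = 10  (slack)

Optimal: x1 = 5, x2 = 2
Binding: C3, C4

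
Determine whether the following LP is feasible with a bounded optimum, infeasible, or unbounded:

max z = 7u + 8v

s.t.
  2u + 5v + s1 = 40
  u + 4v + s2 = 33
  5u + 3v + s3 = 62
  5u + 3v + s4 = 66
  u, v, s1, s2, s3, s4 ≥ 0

Feasible with a bounded optimal solution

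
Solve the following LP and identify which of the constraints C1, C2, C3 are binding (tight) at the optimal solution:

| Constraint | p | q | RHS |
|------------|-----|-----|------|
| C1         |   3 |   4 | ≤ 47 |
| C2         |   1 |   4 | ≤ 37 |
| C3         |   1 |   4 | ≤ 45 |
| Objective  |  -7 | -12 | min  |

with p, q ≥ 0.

At p = 5, q = 8, compute slack b - a·x for each constraint:
  C1: 47 − 47 = 0  (binding)
  C2: 37 − 37 = 0  (binding)
  C3: 45 − 37 = 8  (slack)

Optimal: p = 5, q = 8
Binding: C1, C2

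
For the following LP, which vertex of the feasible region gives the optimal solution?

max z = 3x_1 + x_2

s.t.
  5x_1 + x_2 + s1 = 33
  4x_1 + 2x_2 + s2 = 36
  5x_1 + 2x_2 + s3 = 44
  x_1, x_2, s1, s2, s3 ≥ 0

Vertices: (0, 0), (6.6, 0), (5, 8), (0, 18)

Evaluate the objective at each vertex of the feasible region:
  z(0, 0) = 0
  z(6.6, 0) = 19.8
  z(5, 8) = 23  ←
  z(0, 18) = 18
The maximum is at x_1 = 5, x_2 = 8.

(5, 8)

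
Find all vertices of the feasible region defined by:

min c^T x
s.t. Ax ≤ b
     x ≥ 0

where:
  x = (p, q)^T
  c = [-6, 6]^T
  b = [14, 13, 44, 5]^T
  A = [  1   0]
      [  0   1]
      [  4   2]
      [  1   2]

(0, 0), (5, 0), (0, 2.5)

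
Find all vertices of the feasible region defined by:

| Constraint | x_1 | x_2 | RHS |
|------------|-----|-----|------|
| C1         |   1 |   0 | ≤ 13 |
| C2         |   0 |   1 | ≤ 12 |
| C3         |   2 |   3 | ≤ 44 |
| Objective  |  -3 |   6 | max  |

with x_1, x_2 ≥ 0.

(0, 0), (13, 0), (13, 6), (4, 12), (0, 12)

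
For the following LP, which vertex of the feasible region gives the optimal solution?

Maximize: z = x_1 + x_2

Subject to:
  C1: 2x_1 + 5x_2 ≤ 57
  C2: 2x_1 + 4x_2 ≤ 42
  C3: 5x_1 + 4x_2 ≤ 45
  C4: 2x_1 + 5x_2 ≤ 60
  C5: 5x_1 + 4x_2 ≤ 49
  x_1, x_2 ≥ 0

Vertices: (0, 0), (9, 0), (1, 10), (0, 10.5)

Evaluate the objective at each vertex of the feasible region:
  z(0, 0) = 0
  z(9, 0) = 9
  z(1, 10) = 11  ←
  z(0, 10.5) = 10.5
The maximum is at x_1 = 1, x_2 = 10.

(1, 10)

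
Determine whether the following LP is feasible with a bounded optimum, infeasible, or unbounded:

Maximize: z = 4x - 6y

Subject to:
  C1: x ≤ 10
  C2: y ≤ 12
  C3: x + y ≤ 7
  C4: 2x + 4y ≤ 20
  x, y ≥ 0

Feasible with a bounded optimal solution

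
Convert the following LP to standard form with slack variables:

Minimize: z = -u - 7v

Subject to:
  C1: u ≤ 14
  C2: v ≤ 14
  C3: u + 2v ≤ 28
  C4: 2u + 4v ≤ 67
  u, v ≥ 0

min z = -u - 7v

s.t.
  u + s1 = 14
  v + s2 = 14
  u + 2v + s3 = 28
  2u + 4v + s4 = 67
  u, v, s1, s2, s3, s4 ≥ 0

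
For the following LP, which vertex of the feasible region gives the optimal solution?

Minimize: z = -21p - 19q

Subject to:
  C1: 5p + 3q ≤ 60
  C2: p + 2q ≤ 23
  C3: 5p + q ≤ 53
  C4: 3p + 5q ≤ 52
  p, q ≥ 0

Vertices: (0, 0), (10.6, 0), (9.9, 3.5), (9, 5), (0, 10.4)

Evaluate the objective at each vertex of the feasible region:
  z(0, 0) = 0
  z(10.6, 0) = -222.6
  z(9.9, 3.5) = -274.4
  z(9, 5) = -284  ←
  z(0, 10.4) = -197.6
The minimum is at p = 9, q = 5.

(9, 5)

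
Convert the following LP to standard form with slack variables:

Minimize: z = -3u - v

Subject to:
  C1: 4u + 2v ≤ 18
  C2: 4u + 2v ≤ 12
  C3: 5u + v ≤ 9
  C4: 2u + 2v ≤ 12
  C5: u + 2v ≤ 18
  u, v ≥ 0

min z = -3u - v

s.t.
  4u + 2v + s1 = 18
  4u + 2v + s2 = 12
  5u + v + s3 = 9
  2u + 2v + s4 = 12
  u + 2v + s5 = 18
  u, v, s1, s2, s3, s4, s5 ≥ 0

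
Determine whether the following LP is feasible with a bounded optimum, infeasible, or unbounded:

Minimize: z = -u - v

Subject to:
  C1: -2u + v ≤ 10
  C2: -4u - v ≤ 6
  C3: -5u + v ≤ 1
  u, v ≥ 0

Unbounded (objective can decrease without bound)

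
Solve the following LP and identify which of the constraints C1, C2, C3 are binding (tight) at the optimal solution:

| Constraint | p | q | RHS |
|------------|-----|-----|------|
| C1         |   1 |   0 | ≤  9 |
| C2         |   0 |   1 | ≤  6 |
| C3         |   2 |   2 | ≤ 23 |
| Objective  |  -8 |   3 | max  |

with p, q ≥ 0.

At p = 0, q = 6, compute slack b - a·x for each constraint:
  C1: 9 − 0 = 9  (slack)
  C2: 6 − 6 = 0  (binding)
  C3: 23 − 12 = 11  (slack)

Optimal: p = 0, q = 6
Binding: C2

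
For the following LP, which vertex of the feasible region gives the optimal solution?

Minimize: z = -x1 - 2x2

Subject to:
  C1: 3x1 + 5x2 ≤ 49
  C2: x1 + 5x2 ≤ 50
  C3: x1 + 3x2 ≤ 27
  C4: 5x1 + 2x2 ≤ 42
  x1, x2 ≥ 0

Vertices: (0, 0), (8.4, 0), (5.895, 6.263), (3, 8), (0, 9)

Evaluate the objective at each vertex of the feasible region:
  z(0, 0) = 0
  z(8.4, 0) = -8.4
  z(5.895, 6.263) = -18.42
  z(3, 8) = -19  ←
  z(0, 9) = -18
The minimum is at x1 = 3, x2 = 8.

(3, 8)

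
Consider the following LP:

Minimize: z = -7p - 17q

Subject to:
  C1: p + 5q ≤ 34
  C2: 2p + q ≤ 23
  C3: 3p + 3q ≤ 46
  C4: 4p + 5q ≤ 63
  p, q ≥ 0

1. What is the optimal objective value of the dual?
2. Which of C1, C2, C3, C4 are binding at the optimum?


1. -148
2. C1, C2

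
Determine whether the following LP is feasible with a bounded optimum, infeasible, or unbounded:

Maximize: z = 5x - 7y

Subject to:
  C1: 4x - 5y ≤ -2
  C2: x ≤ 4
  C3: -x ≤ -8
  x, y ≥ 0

Infeasible (no feasible solution exists)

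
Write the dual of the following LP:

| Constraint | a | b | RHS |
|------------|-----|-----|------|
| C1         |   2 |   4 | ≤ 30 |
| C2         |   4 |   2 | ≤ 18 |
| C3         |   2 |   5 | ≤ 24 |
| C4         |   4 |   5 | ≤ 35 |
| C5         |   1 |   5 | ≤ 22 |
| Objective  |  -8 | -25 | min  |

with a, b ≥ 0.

Primal min cᵀx s.t. Ax ≤ b, x ≥ 0  →  Dual max −bᵀy s.t. Aᵀy ≥ −c, y ≥ 0.

Maximize: z = -30y1 - 18y2 - 24y3 - 35y4 - 22y5

Subject to:
  2y1 + 4y2 + 2y3 + 4y4 + y5 ≥ 8
  4y1 + 2y2 + 5y3 + 5y4 + 5y5 ≥ 25
  y1, y2, y3, y4, y5 ≥ 0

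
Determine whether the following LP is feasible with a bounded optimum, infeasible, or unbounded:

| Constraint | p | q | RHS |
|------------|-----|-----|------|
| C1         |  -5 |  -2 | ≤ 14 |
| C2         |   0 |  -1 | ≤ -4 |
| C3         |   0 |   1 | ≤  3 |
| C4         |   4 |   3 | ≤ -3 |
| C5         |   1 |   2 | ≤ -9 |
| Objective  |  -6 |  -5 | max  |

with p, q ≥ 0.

Infeasible (no feasible solution exists)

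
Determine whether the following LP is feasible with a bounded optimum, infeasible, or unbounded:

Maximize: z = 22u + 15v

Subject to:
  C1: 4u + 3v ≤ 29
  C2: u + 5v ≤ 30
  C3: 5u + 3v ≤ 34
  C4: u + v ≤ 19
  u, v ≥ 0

Feasible with a bounded optimal solution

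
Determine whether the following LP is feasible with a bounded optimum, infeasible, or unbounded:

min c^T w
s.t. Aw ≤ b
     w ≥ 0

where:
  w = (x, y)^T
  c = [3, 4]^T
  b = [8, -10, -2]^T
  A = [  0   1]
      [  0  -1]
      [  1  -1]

Infeasible (no feasible solution exists)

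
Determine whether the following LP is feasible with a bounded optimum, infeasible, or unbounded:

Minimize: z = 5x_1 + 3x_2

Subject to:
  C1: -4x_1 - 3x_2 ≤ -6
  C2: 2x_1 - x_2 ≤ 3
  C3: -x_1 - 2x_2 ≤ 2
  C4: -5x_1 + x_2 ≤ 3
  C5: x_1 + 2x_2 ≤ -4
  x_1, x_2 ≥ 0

Infeasible (no feasible solution exists)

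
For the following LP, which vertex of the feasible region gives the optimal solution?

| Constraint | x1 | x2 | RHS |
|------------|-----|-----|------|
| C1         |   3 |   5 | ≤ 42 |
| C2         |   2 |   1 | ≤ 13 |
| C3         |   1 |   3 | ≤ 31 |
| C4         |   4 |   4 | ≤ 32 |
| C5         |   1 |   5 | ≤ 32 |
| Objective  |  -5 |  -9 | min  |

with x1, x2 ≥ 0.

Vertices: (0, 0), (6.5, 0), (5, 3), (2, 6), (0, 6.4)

Evaluate the objective at each vertex of the feasible region:
  z(0, 0) = 0
  z(6.5, 0) = -32.5
  z(5, 3) = -52
  z(2, 6) = -64  ←
  z(0, 6.4) = -57.6
The minimum is at x1 = 2, x2 = 6.

(2, 6)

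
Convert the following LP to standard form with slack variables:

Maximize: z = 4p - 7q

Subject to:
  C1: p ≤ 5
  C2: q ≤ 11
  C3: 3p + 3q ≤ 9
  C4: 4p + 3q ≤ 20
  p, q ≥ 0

max z = 4p - 7q

s.t.
  p + s1 = 5
  q + s2 = 11
  3p + 3q + s3 = 9
  4p + 3q + s4 = 20
  p, q, s1, s2, s3, s4 ≥ 0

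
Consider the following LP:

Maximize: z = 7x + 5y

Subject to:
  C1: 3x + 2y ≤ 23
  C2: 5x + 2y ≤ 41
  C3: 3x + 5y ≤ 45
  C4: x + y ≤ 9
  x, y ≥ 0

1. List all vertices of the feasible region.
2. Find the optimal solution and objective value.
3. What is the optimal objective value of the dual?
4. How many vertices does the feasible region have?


1. (0, 0), (7.667, 0), (5, 4), (0, 9)
2. x = 5, y = 4, z = 55
3. 55
4. 4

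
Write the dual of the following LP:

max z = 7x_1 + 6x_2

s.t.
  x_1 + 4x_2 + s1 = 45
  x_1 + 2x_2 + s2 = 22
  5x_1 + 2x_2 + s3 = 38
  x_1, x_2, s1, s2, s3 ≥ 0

Primal max cᵀx s.t. Ax ≤ b, x ≥ 0  →  Dual min bᵀy s.t. Aᵀy ≥ c, y ≥ 0.

Minimize: z = 45y1 + 22y2 + 38y3

Subject to:
  y1 + y2 + 5y3 ≥ 7
  4y1 + 2y2 + 2y3 ≥ 6
  y1, y2, y3 ≥ 0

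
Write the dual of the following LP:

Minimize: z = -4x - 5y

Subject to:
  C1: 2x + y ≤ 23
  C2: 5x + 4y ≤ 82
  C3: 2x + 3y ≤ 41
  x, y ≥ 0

Primal min cᵀx s.t. Ax ≤ b, x ≥ 0  →  Dual max −bᵀy s.t. Aᵀy ≥ −c, y ≥ 0.

Maximize: z = -23y1 - 82y2 - 41y3

Subject to:
  2y1 + 5y2 + 2y3 ≥ 4
  y1 + 4y2 + 3y3 ≥ 5
  y1, y2, y3 ≥ 0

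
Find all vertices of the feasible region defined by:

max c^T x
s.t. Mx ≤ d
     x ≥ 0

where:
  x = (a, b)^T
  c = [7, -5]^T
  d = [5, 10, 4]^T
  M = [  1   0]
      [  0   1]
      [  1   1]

(0, 0), (4, 0), (0, 4)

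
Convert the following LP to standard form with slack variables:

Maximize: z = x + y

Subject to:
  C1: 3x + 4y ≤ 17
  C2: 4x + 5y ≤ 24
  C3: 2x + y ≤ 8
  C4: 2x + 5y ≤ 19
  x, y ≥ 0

max z = x + y

s.t.
  3x + 4y + s1 = 17
  4x + 5y + s2 = 24
  2x + y + s3 = 8
  2x + 5y + s4 = 19
  x, y, s1, s2, s3, s4 ≥ 0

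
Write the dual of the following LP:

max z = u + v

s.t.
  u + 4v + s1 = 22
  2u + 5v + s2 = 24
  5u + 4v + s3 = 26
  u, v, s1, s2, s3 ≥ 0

Primal max cᵀx s.t. Ax ≤ b, x ≥ 0  →  Dual min bᵀy s.t. Aᵀy ≥ c, y ≥ 0.

Minimize: z = 22y1 + 24y2 + 26y3

Subject to:
  y1 + 2y2 + 5y3 ≥ 1
  4y1 + 5y2 + 4y3 ≥ 1
  y1, y2, y3 ≥ 0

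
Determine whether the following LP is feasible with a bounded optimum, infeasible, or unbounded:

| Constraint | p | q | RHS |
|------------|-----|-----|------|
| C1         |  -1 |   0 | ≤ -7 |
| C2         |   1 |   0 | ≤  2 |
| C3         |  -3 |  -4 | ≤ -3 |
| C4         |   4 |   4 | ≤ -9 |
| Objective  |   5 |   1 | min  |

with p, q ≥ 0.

Infeasible (no feasible solution exists)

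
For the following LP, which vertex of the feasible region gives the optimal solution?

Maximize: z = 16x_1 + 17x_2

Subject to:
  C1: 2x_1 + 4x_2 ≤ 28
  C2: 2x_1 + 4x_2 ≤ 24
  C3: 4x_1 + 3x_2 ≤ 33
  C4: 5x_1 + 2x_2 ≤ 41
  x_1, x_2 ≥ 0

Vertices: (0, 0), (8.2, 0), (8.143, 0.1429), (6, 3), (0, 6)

Evaluate the objective at each vertex of the feasible region:
  z(0, 0) = 0
  z(8.2, 0) = 131.2
  z(8.143, 0.1429) = 132.7
  z(6, 3) = 147  ←
  z(0, 6) = 102
The maximum is at x_1 = 6, x_2 = 3.

(6, 3)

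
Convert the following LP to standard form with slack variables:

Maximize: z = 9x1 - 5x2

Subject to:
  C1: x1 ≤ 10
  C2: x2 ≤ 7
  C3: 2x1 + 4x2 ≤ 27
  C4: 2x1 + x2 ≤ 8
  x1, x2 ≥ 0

max z = 9x1 - 5x2

s.t.
  x1 + s1 = 10
  x2 + s2 = 7
  2x1 + 4x2 + s3 = 27
  2x1 + x2 + s4 = 8
  x1, x2, s1, s2, s3, s4 ≥ 0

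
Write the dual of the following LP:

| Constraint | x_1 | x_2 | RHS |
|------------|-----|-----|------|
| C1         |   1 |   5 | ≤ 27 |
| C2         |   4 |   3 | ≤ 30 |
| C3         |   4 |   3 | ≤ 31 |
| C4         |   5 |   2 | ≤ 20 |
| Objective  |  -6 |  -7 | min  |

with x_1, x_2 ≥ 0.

Primal min cᵀx s.t. Ax ≤ b, x ≥ 0  →  Dual max −bᵀy s.t. Aᵀy ≥ −c, y ≥ 0.

Maximize: z = -27y1 - 30y2 - 31y3 - 20y4

Subject to:
  y1 + 4y2 + 4y3 + 5y4 ≥ 6
  5y1 + 3y2 + 3y3 + 2y4 ≥ 7
  y1, y2, y3, y4 ≥ 0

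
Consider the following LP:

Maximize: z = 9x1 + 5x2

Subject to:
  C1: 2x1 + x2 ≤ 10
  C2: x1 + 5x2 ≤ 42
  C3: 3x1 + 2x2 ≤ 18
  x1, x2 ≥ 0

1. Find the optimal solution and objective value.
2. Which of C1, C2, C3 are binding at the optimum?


1. x1 = 2, x2 = 6, z = 48
2. C1, C3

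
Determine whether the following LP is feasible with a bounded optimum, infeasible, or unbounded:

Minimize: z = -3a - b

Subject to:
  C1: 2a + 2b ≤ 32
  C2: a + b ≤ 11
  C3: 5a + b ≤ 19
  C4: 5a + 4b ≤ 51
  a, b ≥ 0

Feasible with a bounded optimal solution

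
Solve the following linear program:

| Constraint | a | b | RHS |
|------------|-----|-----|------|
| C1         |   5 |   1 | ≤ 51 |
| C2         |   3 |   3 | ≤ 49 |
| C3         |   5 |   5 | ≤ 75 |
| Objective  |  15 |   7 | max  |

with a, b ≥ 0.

Evaluate the objective at each vertex of the feasible region:
  z(0, 0) = 0
  z(10.2, 0) = 153
  z(9, 6) = 177  ←
  z(0, 15) = 105
The maximum is at a = 9, b = 6.

a = 9, b = 6, z = 177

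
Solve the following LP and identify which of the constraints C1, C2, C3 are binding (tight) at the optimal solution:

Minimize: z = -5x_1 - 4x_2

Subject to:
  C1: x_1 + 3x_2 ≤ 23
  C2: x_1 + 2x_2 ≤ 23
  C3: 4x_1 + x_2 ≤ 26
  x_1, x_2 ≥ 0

At x_1 = 5, x_2 = 6, compute slack b - a·x for each constraint:
  C1: 23 − 23 = 0  (binding)
  C2: 23 − 17 = 6  (slack)
  C3: 26 − 26 = 0  (binding)

Optimal: x_1 = 5, x_2 = 6
Binding: C1, C3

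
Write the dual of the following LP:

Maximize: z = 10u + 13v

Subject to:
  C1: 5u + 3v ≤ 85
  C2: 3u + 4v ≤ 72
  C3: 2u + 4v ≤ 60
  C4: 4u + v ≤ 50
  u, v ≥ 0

Primal max cᵀx s.t. Ax ≤ b, x ≥ 0  →  Dual min bᵀy s.t. Aᵀy ≥ c, y ≥ 0.

Minimize: z = 85y1 + 72y2 + 60y3 + 50y4

Subject to:
  5y1 + 3y2 + 2y3 + 4y4 ≥ 10
  3y1 + 4y2 + 4y3 + y4 ≥ 13
  y1, y2, y3, y4 ≥ 0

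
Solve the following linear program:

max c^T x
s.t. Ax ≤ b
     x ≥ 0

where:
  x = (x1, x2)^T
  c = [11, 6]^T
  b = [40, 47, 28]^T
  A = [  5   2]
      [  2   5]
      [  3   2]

Evaluate the objective at each vertex of the feasible region:
  z(0, 0) = 0
  z(8, 0) = 88
  z(6, 5) = 96  ←
  z(4.182, 7.727) = 92.36
  z(0, 9.4) = 56.4
The maximum is at x1 = 6, x2 = 5.

x1 = 6, x2 = 5, z = 96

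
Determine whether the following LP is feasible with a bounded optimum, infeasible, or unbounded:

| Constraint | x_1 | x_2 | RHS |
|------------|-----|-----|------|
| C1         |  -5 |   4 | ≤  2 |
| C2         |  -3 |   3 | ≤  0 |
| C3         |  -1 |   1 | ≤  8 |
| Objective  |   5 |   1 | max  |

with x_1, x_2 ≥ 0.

Unbounded (objective can increase without bound)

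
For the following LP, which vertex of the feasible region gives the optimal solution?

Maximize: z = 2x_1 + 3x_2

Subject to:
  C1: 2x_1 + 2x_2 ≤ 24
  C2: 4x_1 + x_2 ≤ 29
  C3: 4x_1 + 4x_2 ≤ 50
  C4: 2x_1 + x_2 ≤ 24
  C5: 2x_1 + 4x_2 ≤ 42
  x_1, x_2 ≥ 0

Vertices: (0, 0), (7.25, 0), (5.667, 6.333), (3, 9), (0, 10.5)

Evaluate the objective at each vertex of the feasible region:
  z(0, 0) = 0
  z(7.25, 0) = 14.5
  z(5.667, 6.333) = 30.33
  z(3, 9) = 33  ←
  z(0, 10.5) = 31.5
The maximum is at x_1 = 3, x_2 = 9.

(3, 9)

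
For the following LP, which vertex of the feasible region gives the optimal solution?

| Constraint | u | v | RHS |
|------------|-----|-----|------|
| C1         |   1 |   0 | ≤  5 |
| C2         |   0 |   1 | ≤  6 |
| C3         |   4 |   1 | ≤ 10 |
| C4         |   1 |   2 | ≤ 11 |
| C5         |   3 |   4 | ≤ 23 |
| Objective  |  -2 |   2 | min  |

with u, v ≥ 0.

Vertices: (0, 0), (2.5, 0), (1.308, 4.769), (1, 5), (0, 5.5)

Evaluate the objective at each vertex of the feasible region:
  z(0, 0) = 0
  z(2.5, 0) = -5  ←
  z(1.308, 4.769) = 6.923
  z(1, 5) = 8
  z(0, 5.5) = 11
The minimum is at u = 2.5, v = 0.

(2.5, 0)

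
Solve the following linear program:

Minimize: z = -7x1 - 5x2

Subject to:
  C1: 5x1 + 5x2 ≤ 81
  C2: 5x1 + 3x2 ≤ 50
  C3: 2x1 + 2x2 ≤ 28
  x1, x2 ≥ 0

Evaluate the objective at each vertex of the feasible region:
  z(0, 0) = 0
  z(10, 0) = -70
  z(4, 10) = -78  ←
  z(0, 14) = -70
The minimum is at x1 = 4, x2 = 10.

x1 = 4, x2 = 10, z = -78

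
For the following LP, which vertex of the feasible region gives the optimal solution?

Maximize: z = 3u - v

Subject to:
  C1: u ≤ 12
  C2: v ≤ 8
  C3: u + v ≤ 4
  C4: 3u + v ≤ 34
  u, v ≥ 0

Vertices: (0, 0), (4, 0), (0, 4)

Evaluate the objective at each vertex of the feasible region:
  z(0, 0) = 0
  z(4, 0) = 12  ←
  z(0, 4) = -4
The maximum is at u = 4, v = 0.

(4, 0)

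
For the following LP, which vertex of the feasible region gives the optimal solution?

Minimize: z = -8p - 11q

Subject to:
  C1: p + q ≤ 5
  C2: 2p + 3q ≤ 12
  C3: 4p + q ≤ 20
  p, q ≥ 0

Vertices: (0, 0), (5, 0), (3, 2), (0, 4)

Evaluate the objective at each vertex of the feasible region:
  z(0, 0) = 0
  z(5, 0) = -40
  z(3, 2) = -46  ←
  z(0, 4) = -44
The minimum is at p = 3, q = 2.

(3, 2)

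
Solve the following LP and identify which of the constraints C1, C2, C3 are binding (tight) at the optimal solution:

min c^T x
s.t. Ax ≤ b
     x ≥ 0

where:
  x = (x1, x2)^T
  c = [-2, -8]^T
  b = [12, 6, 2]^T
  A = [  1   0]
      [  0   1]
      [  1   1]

At x1 = 0, x2 = 2, compute slack b - a·x for each constraint:
  C1: 12 − 0 = 12  (slack)
  C2: 6 − 2 = 4  (slack)
  C3: 2 − 2 = 0  (binding)

Optimal: x1 = 0, x2 = 2
Binding: C3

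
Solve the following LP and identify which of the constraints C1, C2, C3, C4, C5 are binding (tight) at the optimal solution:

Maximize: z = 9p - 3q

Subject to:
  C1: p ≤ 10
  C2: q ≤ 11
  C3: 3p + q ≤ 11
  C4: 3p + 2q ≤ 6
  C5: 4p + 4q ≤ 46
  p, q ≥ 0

At p = 2, q = 0, compute slack b - a·x for each constraint:
  C1: 10 − 2 = 8  (slack)
  C2: 11 − 0 = 11  (slack)
  C3: 11 − 6 = 5  (slack)
  C4: 6 − 6 = 0  (binding)
  C5: 46 − 8 = 38  (slack)

Optimal: p = 2, q = 0
Binding: C4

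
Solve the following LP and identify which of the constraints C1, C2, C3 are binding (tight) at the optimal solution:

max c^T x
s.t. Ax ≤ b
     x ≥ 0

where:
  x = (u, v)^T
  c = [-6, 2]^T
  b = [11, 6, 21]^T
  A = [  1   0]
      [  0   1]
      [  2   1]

At u = 0, v = 6, compute slack b - a·x for each constraint:
  C1: 11 − 0 = 11  (slack)
  C2: 6 − 6 = 0  (binding)
  C3: 21 − 6 = 15  (slack)

Optimal: u = 0, v = 6
Binding: C2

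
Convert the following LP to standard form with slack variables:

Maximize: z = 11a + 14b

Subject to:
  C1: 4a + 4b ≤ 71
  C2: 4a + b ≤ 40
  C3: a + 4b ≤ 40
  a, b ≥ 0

max z = 11a + 14b

s.t.
  4a + 4b + s1 = 71
  4a + b + s2 = 40
  a + 4b + s3 = 40
  a, b, s1, s2, s3 ≥ 0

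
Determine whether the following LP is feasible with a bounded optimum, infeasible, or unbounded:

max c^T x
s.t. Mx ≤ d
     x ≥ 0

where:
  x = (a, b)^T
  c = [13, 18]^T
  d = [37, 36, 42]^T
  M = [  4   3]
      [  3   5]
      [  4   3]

Feasible with a bounded optimal solution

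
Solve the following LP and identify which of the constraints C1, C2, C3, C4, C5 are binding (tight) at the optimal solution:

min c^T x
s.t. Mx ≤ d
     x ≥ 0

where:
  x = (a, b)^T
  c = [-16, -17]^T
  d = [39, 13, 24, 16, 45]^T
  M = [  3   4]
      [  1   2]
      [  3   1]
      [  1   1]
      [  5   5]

At a = 5, b = 4, compute slack b - a·x for each constraint:
  C1: 39 − 31 = 8  (slack)
  C2: 13 − 13 = 0  (binding)
  C3: 24 − 19 = 5  (slack)
  C4: 16 − 9 = 7  (slack)
  C5: 45 − 45 = 0  (binding)

Optimal: a = 5, b = 4
Binding: C2, C5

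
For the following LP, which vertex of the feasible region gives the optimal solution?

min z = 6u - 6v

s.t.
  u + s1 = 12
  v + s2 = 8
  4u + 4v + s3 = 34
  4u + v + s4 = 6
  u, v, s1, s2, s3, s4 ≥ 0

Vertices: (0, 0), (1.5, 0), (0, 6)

Evaluate the objective at each vertex of the feasible region:
  z(0, 0) = 0
  z(1.5, 0) = 9
  z(0, 6) = -36  ←
The minimum is at u = 0, v = 6.

(0, 6)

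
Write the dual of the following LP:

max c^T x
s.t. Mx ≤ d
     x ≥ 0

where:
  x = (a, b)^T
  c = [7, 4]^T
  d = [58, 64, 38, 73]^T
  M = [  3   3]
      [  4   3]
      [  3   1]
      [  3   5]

Primal max cᵀx s.t. Ax ≤ b, x ≥ 0  →  Dual min bᵀy s.t. Aᵀy ≥ c, y ≥ 0.

Minimize: z = 58y1 + 64y2 + 38y3 + 73y4

Subject to:
  3y1 + 4y2 + 3y3 + 3y4 ≥ 7
  3y1 + 3y2 + y3 + 5y4 ≥ 4
  y1, y2, y3, y4 ≥ 0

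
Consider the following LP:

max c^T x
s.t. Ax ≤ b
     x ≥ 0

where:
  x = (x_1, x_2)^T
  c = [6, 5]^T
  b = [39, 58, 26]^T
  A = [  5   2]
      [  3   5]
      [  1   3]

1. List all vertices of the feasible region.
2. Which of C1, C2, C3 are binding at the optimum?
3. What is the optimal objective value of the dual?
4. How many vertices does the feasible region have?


1. (0, 0), (7.8, 0), (5, 7), (0, 8.667)
2. C1, C3
3. 65
4. 4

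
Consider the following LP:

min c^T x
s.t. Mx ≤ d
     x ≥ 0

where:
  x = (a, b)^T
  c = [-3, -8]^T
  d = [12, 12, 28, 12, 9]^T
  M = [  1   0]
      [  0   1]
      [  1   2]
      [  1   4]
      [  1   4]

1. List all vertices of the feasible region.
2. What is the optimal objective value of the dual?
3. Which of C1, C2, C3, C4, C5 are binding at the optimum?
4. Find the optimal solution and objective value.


1. (0, 0), (9, 0), (0, 2.25)
2. -27
3. C5
4. a = 9, b = 0, z = -27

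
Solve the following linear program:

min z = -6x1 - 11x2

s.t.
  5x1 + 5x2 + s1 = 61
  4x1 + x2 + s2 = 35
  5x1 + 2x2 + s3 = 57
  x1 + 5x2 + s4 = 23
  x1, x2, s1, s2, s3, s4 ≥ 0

Evaluate the objective at each vertex of the feasible region:
  z(0, 0) = 0
  z(8.75, 0) = -52.5
  z(8, 3) = -81  ←
  z(0, 4.6) = -50.6
The minimum is at x1 = 8, x2 = 3.

x1 = 8, x2 = 3, z = -81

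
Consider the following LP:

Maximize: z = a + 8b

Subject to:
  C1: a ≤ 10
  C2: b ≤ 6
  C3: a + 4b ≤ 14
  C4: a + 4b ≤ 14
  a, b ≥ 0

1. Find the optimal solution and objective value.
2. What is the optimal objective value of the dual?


1. a = 0, b = 3.5, z = 28
2. 28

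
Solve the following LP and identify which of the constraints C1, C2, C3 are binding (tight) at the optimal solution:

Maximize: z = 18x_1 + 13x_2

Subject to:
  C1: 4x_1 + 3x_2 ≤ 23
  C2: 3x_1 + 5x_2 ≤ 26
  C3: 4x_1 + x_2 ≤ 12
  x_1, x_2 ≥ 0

At x_1 = 2, x_2 = 4, compute slack b - a·x for each constraint:
  C1: 23 − 20 = 3  (slack)
  C2: 26 − 26 = 0  (binding)
  C3: 12 − 12 = 0  (binding)

Optimal: x_1 = 2, x_2 = 4
Binding: C2, C3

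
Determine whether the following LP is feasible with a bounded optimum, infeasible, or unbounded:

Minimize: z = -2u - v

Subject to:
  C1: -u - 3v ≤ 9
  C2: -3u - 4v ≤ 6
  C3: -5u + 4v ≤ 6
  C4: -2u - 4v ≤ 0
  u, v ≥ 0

Unbounded (objective can decrease without bound)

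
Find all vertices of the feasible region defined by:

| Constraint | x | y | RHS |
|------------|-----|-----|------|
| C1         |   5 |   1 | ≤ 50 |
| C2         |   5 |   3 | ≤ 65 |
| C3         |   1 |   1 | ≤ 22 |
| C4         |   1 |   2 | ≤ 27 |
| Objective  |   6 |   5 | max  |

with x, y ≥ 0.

(0, 0), (10, 0), (8.5, 7.5), (7, 10), (0, 13.5)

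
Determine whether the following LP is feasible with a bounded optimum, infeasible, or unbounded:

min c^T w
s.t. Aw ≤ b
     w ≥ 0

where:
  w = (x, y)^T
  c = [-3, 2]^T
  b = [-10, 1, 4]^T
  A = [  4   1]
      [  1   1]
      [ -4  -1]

Infeasible (no feasible solution exists)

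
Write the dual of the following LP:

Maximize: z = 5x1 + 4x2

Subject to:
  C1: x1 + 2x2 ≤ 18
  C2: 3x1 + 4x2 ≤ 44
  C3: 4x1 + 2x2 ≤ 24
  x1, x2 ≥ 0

Primal max cᵀx s.t. Ax ≤ b, x ≥ 0  →  Dual min bᵀy s.t. Aᵀy ≥ c, y ≥ 0.

Minimize: z = 18y1 + 44y2 + 24y3

Subject to:
  y1 + 3y2 + 4y3 ≥ 5
  2y1 + 4y2 + 2y3 ≥ 4
  y1, y2, y3 ≥ 0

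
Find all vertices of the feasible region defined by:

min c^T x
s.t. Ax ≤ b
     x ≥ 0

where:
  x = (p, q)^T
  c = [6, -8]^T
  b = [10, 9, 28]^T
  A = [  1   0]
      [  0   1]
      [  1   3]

(0, 0), (10, 0), (10, 6), (1, 9), (0, 9)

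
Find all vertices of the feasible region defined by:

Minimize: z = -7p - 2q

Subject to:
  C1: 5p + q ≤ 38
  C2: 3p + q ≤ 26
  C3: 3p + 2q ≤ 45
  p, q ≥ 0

(0, 0), (7.6, 0), (6, 8), (2.333, 19), (0, 22.5)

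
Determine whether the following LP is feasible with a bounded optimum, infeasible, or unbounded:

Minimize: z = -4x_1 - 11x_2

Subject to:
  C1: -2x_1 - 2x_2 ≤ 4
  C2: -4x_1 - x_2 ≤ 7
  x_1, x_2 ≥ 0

Unbounded (objective can decrease without bound)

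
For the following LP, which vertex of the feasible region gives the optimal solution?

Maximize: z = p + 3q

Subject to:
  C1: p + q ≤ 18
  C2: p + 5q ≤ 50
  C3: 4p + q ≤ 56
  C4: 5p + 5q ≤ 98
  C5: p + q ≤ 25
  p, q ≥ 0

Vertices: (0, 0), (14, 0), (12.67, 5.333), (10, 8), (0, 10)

Evaluate the objective at each vertex of the feasible region:
  z(0, 0) = 0
  z(14, 0) = 14
  z(12.67, 5.333) = 28.67
  z(10, 8) = 34  ←
  z(0, 10) = 30
The maximum is at p = 10, q = 8.

(10, 8)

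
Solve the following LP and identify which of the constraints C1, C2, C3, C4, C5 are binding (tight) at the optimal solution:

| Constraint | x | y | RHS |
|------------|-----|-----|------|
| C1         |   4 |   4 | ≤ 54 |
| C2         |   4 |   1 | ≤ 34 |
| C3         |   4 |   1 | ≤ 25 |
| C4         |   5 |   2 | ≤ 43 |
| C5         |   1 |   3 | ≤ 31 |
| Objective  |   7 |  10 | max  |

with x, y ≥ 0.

At x = 4, y = 9, compute slack b - a·x for each constraint:
  C1: 54 − 52 = 2  (slack)
  C2: 34 − 25 = 9  (slack)
  C3: 25 − 25 = 0  (binding)
  C4: 43 − 38 = 5  (slack)
  C5: 31 − 31 = 0  (binding)

Optimal: x = 4, y = 9
Binding: C3, C5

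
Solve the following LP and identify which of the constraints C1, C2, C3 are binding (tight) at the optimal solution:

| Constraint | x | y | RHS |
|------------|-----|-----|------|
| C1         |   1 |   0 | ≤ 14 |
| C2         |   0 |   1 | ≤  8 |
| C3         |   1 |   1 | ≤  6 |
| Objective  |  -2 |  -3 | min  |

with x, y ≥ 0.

At x = 0, y = 6, compute slack b - a·x for each constraint:
  C1: 14 − 0 = 14  (slack)
  C2: 8 − 6 = 2  (slack)
  C3: 6 − 6 = 0  (binding)

Optimal: x = 0, y = 6
Binding: C3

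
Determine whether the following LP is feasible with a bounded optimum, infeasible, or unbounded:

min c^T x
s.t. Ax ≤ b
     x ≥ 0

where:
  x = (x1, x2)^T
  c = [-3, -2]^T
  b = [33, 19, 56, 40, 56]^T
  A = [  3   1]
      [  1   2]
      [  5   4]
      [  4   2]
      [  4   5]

Feasible with a bounded optimal solution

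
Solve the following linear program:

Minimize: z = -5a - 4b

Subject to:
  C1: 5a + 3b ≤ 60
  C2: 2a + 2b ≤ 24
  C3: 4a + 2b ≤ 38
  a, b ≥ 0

Evaluate the objective at each vertex of the feasible region:
  z(0, 0) = 0
  z(9.5, 0) = -47.5
  z(7, 5) = -55  ←
  z(0, 12) = -48
The minimum is at a = 7, b = 5.

a = 7, b = 5, z = -55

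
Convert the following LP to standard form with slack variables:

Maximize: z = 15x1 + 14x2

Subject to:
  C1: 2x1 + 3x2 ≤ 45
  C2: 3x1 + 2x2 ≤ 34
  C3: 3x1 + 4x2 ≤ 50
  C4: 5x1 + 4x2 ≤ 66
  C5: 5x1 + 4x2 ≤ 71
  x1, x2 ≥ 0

max z = 15x1 + 14x2

s.t.
  2x1 + 3x2 + s1 = 45
  3x1 + 2x2 + s2 = 34
  3x1 + 4x2 + s3 = 50
  5x1 + 4x2 + s4 = 66
  5x1 + 4x2 + s5 = 71
  x1, x2, s1, s2, s3, s4, s5 ≥ 0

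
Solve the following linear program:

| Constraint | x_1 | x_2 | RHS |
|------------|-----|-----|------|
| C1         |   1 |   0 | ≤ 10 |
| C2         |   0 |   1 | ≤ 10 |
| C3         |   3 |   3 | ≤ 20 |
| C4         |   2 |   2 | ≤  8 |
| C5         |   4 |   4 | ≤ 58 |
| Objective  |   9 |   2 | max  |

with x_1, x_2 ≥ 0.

Evaluate the objective at each vertex of the feasible region:
  z(0, 0) = 0
  z(4, 0) = 36  ←
  z(0, 4) = 8
The maximum is at x_1 = 4, x_2 = 0.

x_1 = 4, x_2 = 0, z = 36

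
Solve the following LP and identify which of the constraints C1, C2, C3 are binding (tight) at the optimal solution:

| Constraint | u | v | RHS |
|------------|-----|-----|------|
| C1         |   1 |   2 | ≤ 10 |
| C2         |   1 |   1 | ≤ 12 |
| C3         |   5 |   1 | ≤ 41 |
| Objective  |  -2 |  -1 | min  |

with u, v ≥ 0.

At u = 8, v = 1, compute slack b - a·x for each constraint:
  C1: 10 − 10 = 0  (binding)
  C2: 12 − 9 = 3  (slack)
  C3: 41 − 41 = 0  (binding)

Optimal: u = 8, v = 1
Binding: C1, C3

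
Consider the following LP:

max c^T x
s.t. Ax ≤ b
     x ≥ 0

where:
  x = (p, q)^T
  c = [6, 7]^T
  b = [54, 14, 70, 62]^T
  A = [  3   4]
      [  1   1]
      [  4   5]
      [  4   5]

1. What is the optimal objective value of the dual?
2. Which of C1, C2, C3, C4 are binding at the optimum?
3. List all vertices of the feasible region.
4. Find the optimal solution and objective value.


1. 90
2. C2, C4
3. (0, 0), (14, 0), (8, 6), (0, 12.4)
4. p = 8, q = 6, z = 90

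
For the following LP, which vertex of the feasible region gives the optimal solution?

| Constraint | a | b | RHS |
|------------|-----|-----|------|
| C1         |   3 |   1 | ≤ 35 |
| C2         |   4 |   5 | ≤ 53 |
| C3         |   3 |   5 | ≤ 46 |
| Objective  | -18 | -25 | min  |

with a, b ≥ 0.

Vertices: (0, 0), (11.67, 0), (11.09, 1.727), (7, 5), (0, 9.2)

Evaluate the objective at each vertex of the feasible region:
  z(0, 0) = 0
  z(11.67, 0) = -210
  z(11.09, 1.727) = -242.8
  z(7, 5) = -251  ←
  z(0, 9.2) = -230
The minimum is at a = 7, b = 5.

(7, 5)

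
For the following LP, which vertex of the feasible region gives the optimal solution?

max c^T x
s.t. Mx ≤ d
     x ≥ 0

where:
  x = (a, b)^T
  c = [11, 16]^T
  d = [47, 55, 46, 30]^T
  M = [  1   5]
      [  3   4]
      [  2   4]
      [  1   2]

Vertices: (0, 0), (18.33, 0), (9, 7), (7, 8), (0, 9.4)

Evaluate the objective at each vertex of the feasible region:
  z(0, 0) = 0
  z(18.33, 0) = 201.7
  z(9, 7) = 211  ←
  z(7, 8) = 205
  z(0, 9.4) = 150.4
The maximum is at a = 9, b = 7.

(9, 7)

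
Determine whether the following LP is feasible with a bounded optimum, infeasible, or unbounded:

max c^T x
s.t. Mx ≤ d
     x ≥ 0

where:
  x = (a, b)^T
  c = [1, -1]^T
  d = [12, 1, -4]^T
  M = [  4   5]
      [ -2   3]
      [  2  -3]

Infeasible (no feasible solution exists)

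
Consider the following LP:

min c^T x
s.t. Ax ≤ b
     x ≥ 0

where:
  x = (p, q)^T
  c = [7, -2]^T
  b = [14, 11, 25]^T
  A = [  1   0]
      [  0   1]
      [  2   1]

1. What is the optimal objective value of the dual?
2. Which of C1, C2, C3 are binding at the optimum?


1. -22
2. C2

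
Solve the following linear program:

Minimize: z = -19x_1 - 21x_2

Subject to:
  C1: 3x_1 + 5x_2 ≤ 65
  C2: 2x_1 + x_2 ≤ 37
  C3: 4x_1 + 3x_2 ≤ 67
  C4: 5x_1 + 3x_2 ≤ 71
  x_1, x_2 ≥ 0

Evaluate the objective at each vertex of the feasible region:
  z(0, 0) = 0
  z(14.2, 0) = -269.8
  z(10, 7) = -337  ←
  z(0, 13) = -273
The minimum is at x_1 = 10, x_2 = 7.

x_1 = 10, x_2 = 7, z = -337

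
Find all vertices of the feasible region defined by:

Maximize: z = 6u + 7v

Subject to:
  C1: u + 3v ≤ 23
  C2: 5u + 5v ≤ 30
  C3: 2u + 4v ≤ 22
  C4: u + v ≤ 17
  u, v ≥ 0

(0, 0), (6, 0), (1, 5), (0, 5.5)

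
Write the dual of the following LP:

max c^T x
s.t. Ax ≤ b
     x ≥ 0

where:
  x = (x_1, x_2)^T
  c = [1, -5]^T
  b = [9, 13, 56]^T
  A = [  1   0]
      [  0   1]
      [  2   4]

Primal max cᵀx s.t. Ax ≤ b, x ≥ 0  →  Dual min bᵀy s.t. Aᵀy ≥ c, y ≥ 0.

Minimize: z = 9y1 + 13y2 + 56y3

Subject to:
  y1 + 2y3 ≥ 1
  y2 + 4y3 ≥ -5
  y1, y2, y3 ≥ 0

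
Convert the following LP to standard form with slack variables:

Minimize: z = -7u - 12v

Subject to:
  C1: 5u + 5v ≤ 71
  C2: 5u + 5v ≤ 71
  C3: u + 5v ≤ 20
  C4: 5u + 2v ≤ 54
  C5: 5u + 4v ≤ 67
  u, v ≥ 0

min z = -7u - 12v

s.t.
  5u + 5v + s1 = 71
  5u + 5v + s2 = 71
  u + 5v + s3 = 20
  5u + 2v + s4 = 54
  5u + 4v + s5 = 67
  u, v, s1, s2, s3, s4, s5 ≥ 0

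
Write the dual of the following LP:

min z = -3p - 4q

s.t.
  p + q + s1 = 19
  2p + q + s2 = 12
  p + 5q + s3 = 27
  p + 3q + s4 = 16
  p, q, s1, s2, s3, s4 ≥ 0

Primal min cᵀx s.t. Ax ≤ b, x ≥ 0  →  Dual max −bᵀy s.t. Aᵀy ≥ −c, y ≥ 0.

Maximize: z = -19y1 - 12y2 - 27y3 - 16y4

Subject to:
  y1 + 2y2 + y3 + y4 ≥ 3
  y1 + y2 + 5y3 + 3y4 ≥ 4
  y1, y2, y3, y4 ≥ 0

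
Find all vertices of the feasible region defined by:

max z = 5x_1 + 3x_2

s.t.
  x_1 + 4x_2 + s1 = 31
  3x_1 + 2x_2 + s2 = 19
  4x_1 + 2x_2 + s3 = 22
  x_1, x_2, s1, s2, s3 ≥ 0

(0, 0), (5.5, 0), (3, 5), (1.4, 7.4), (0, 7.75)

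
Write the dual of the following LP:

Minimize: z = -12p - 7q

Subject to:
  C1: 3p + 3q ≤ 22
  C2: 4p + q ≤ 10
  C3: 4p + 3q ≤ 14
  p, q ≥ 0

Primal min cᵀx s.t. Ax ≤ b, x ≥ 0  →  Dual max −bᵀy s.t. Aᵀy ≥ −c, y ≥ 0.

Maximize: z = -22y1 - 10y2 - 14y3

Subject to:
  3y1 + 4y2 + 4y3 ≥ 12
  3y1 + y2 + 3y3 ≥ 7
  y1, y2, y3 ≥ 0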